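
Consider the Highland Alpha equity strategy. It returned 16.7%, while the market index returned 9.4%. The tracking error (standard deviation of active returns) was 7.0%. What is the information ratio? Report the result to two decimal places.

IR = (Rp − Rb) / TE = (16.7% − 9.4%) / 7.0% = 7.30% / 7.0% = 1.0429

1.04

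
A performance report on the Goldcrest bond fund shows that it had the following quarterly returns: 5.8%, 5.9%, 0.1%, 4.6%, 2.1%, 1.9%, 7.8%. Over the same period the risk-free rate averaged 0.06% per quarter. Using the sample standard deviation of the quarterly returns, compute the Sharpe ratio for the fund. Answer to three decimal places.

1.451

μ = (5.8 + 5.9 + 0.1 + 4.6 + 2.1 + 1.9 + 7.8) / 7 = 28.20 / 7 = 4.0286%
Σ(r − μ)² = (5.8 − 4.0286)² + (5.9 − 4.0286)² + (0.1 − 4.0286)² + … = 44.8743
σ = √[44.8743 / 6] = 2.7348%
Sharpe = (μ − rf) / σ = (4.0286 − 0.06) / 2.7348 = 3.9686 / 2.7348 = 1.4511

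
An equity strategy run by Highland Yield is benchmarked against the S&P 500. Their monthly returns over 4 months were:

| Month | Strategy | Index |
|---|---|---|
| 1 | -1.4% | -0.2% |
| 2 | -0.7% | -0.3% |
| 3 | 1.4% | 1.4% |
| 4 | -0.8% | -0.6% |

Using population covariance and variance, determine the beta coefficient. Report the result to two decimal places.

1.25

r̄p = -0.3750%,  r̄m = 0.0750%
Cov = Σ(rp − r̄p)(rm − r̄m) / 4 = 0.7606
Var(rm) = Σ(rm − r̄m)² / 4 = 0.6069
β = Cov / Var = 0.7606 / 0.6069 = 1.2533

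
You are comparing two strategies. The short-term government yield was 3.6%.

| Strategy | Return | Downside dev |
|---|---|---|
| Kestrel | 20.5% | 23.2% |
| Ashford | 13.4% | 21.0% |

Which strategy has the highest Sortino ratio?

Kestrel

Kestrel: Sortino ratio = (20.5% − 3.6%) / 23.2% = 0.728
Ashford: Sortino ratio = (13.4% − 3.6%) / 21.0% = 0.467
Highest: Kestrel (0.728).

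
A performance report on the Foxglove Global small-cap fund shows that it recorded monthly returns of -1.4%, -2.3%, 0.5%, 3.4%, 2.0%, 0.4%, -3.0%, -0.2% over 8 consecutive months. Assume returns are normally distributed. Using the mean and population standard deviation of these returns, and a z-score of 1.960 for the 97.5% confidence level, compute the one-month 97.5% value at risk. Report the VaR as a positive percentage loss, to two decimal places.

μ = (-1.4 − 2.3 + 0.5 + 3.4 + 2 + 0.4 − 3 − 0.2) / 8 = -0.60 / 8 = -0.0750%
Population std dev = √[32.2150 / 8] = 2.0067%
VaR = −(μ − z·σ) = −(-0.0750 − 1.960 × 2.0067) = −(-4.0081) = 4.0081%

4.01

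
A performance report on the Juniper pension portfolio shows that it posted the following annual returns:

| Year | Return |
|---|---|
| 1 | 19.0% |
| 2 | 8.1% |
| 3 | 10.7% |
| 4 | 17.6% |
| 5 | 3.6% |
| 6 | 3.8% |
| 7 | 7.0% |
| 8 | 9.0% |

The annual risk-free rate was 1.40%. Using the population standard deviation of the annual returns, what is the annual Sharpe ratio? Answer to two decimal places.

r̄ = (19 + 8.1 + 10.7 + 17.6 + 3.6 + 3.8 + 7 + 9) / 8 = 9.8500%
Σ(r − r̄)² = (19 − 9.8500)² + (8.1 − 9.8500)² + … = 232.0800
population σ = √(232.0800 / 8) = √29.0100 = 5.3861%
Sharpe = (r̄ − rf) / σ = (9.8500 − 1.4) / 5.3861 = 8.4500 / 5.3861 = 1.5689

1.57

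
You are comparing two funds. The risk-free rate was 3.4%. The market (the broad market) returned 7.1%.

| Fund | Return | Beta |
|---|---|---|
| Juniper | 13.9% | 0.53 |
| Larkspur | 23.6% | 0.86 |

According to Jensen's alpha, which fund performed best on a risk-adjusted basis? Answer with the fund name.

Juniper: α = 13.9% − [3.4% + 0.53 × (7.1% − 3.4%)] = 8.539
Larkspur: α = 23.6% − [3.4% + 0.86 × (7.1% − 3.4%)] = 17.018
Highest: Larkspur (17.018).

Larkspur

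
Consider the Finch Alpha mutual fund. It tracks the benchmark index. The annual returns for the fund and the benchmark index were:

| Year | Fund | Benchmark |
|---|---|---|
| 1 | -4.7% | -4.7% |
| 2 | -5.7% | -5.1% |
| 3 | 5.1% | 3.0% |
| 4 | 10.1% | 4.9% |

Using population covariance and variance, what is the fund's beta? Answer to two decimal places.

r̄p = 1.2000%,  r̄m = -0.4750%
Cov = Σ(rp − r̄p)(rm − r̄m) / 4 = 29.5575
Var(rm) = Σ(rm − r̄m)² / 4 = 20.0519
β = Cov / Var = 29.5575 / 20.0519 = 1.4740

1.47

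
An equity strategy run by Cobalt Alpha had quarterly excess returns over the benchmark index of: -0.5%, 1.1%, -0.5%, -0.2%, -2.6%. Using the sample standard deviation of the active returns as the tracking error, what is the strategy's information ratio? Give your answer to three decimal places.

Mean return r̄ = -2.70 / 5 = -0.5400%
Σ(r − r̄)² = (-0.5 − (-0.5400))² + (1.1 − (-0.5400))² + (-0.5 − (-0.5400))² + … = 7.0520
σ = √[7.0520 / 4] = 1.3278%
IR = r̄ / tracking error = -0.5400 / 1.3278 = -0.4067

-0.407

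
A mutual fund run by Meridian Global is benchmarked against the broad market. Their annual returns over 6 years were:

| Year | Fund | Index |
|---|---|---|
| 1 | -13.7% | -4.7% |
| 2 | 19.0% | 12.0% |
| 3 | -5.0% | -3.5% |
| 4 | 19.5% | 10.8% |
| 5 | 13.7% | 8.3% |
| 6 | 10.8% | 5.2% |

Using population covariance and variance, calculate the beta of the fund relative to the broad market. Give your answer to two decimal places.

1.86

r̄p = 7.3833%,  r̄m = 4.6833%
Cov = Σ(rp − r̄p)(rm − r̄m) / 6 = 80.4814
Var(rm) = Σ(rm − r̄m)² / 6 = 43.2181
β = Cov / Var = 80.4814 / 43.2181 = 1.8622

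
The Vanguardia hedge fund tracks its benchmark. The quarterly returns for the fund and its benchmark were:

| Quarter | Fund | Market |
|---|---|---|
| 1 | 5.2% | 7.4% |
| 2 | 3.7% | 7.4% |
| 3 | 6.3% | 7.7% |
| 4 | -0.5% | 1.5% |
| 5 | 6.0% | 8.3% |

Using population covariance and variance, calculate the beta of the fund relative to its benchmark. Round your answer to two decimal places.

r̄p = 4.1400%,  r̄m = 6.4600%
Cov = Σ(rp − r̄p)(rm − r̄m) / 5 = 5.9396
Var(rm) = Σ(rm − r̄m)² / 5 = 6.2584
β = Cov / Var = 5.9396 / 6.2584 = 0.9491

0.95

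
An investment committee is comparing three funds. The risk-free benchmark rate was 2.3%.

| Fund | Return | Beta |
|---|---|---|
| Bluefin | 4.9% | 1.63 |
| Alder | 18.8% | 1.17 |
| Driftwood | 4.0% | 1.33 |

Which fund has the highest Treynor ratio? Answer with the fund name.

Alder

Bluefin: Treynor = (4.9% − 2.3%) / 1.63 = 1.595
Alder: Treynor = (18.8% − 2.3%) / 1.17 = 14.103
Driftwood: Treynor = (4.0% − 2.3%) / 1.33 = 1.278
Highest: Alder (14.103).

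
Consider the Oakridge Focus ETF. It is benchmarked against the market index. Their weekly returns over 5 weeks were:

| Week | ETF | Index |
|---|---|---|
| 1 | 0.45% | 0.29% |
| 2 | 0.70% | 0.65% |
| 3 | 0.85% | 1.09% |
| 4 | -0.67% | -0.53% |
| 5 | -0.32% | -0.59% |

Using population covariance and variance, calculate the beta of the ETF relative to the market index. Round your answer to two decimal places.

r̄p = 0.2020%,  r̄m = 0.1820%
Cov = Σ(rp − r̄p)(rm − r̄m) / 5 = 0.3744
Var(rm) = Σ(rm − r̄m)² / 5 = 0.4316
β = Cov / Var = 0.3744 / 0.4316 = 0.8675

0.87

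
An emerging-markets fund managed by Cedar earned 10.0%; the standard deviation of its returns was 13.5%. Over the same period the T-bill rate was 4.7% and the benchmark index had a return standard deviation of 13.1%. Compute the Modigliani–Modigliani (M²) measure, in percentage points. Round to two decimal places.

Sharpe = (Rp − Rf) / σp = (10.0% − 4.7%) / 13.5% = 0.3926
M² = Rf + Sharpe × σm = 4.7% + 0.3926 × 13.1% = 9.8431%

9.84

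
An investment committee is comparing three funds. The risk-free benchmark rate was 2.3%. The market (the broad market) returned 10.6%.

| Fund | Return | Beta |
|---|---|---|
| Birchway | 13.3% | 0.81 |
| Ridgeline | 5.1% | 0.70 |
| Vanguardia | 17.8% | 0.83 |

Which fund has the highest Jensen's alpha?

Vanguardia

Birchway: α = 13.3% − [2.3% + 0.81 × (10.6% − 2.3%)] = 4.277
Ridgeline: α = 5.1% − [2.3% + 0.70 × (10.6% − 2.3%)] = -3.010
Vanguardia: α = 17.8% − [2.3% + 0.83 × (10.6% − 2.3%)] = 8.611
Highest: Vanguardia (8.611).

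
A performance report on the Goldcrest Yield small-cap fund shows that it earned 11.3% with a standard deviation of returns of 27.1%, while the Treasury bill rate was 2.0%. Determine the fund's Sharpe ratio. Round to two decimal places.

Sharpe = (Rp − Rf) / σp = (11.3% − 2.0%) / 27.1% = 9.30% / 27.1% = 0.3432

0.34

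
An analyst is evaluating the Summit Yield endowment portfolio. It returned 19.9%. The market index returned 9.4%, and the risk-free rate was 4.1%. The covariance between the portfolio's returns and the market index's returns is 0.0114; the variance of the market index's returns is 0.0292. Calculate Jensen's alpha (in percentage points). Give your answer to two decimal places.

β = Cov / Var = 0.0114 / 0.0292 = 0.3904
E[R] = Rf + β(Rm − Rf) = 4.1% + 0.3904 × (9.4% − 4.1%) = 6.1691%
α = Rp − E[R] = 19.9% − 6.1691% = 13.7309

13.73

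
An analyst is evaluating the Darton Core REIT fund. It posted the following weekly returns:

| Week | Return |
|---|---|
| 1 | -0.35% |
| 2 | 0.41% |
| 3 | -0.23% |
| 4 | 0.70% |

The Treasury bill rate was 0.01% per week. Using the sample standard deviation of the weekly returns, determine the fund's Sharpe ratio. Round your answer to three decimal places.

Mean return r̄ = 0.530 / 4 = 0.1325%
Σ(r − r̄)² = 0.7633; sample σ = √(0.7633/3) = 0.5044%
Sharpe = (r̄ − rf) / σ = (0.1325 − 0.01) / 0.5044 = 0.1225 / 0.5044 = 0.2429

0.243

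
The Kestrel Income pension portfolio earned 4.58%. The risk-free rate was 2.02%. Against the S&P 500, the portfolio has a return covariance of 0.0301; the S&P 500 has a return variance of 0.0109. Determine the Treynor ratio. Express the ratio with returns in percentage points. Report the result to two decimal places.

0.93

β = Cov / Var = 0.0301 / 0.0109 = 2.7615
Treynor = (Rp − Rf) / β = (4.58% − 2.02%) / 2.7615 = 2.56 / 2.7615 = 0.9270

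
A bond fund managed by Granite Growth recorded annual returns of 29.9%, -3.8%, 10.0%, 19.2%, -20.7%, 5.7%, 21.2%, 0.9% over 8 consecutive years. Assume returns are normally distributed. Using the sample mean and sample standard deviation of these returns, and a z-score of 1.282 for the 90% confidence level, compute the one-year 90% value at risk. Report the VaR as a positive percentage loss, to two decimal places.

μ = (29.9 − 3.8 + 10 + 19.2 − 20.7 + 5.7 + 21.2 + 0.9) / 8 = 62.40 / 8 = 7.8000%
Σ(r − μ)² = 1801.6000; sample σ = √(1801.6000/7) = 16.0428%
VaR = −(μ − z·σ) = −(7.8000 − 1.282 × 16.0428) = −(-12.7669) = 12.7669%

12.77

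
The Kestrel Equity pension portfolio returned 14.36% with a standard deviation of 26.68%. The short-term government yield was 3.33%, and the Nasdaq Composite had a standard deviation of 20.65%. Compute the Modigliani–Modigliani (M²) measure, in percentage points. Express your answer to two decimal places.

Sharpe = (Rp − Rf) / σp = (14.36% − 3.33%) / 26.68% = 0.4134
M² = Rf + Sharpe × σm = 3.33% + 0.4134 × 20.65% = 11.8667%

11.87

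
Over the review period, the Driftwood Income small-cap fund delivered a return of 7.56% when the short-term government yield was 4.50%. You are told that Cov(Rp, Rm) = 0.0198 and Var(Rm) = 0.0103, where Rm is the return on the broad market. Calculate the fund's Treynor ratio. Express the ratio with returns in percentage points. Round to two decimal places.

β = Cov / Var = 0.0198 / 0.0103 = 1.9223
Treynor = (Rp − Rf) / β = (7.56% − 4.50%) / 1.9223 = 3.06 / 1.9223 = 1.5918

1.59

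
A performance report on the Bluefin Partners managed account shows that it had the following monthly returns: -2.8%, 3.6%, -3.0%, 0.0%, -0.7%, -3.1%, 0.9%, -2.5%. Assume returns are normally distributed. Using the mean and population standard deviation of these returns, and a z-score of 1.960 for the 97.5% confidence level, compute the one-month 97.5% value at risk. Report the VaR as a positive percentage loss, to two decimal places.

5.32

Mean return μ = -7.60 / 8 = -0.9500%
Population σ = √[Σ(r − μ)² / 8] = √[39.7400 / 8] = √4.9675 = 2.2288%
VaR = −(μ − z·σ) = −(-0.9500 − 1.960 × 2.2288) = −(-5.3184) = 5.3184%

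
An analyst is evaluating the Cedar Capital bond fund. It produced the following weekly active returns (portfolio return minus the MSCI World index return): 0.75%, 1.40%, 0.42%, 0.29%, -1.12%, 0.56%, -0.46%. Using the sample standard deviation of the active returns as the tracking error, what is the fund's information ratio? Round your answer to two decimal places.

r̄ = (0.75 + 1.4 + 0.42 + 0.29 − 1.12 + 0.56 − 0.46) / 7 = 1.840 / 7 = 0.2629%
Σ(r − r̄)² = (0.75 − 0.2629)² + (1.4 − 0.2629)² + (0.42 − 0.2629)² + … = 4.0789
sample σ = √(4.0789 / 6) = √0.6798 = 0.8245%
IR = r̄ / tracking error = 0.2629 / 0.8245 = 0.3189

0.32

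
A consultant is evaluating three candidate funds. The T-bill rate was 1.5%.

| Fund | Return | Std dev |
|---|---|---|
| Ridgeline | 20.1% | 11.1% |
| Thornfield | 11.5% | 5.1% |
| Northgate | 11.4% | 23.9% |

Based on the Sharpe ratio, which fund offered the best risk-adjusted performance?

Thornfield

Ridgeline: Sharpe ratio = (20.1% − 1.5%) / 11.1% = 1.676
Thornfield: Sharpe ratio = (11.5% − 1.5%) / 5.1% = 1.961
Northgate: Sharpe ratio = (11.4% − 1.5%) / 23.9% = 0.414
Highest: Thornfield (1.961).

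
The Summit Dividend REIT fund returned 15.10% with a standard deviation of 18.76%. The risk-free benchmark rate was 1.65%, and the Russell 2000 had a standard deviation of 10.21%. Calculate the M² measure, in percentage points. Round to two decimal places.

8.97

Sharpe = (Rp − Rf) / σp = (15.10% − 1.65%) / 18.76% = 0.7170
M² = Rf + Sharpe × σm = 1.65% + 0.7170 × 10.21% = 8.9706%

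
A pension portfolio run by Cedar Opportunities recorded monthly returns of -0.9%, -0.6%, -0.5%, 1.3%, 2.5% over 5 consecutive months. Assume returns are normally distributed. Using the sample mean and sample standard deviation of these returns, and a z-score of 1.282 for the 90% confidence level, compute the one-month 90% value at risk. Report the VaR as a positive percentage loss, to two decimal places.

μ = (-0.9 − 0.6 − 0.5 + 1.3 + 2.5) / 5 = 1.80 / 5 = 0.3600%
Σ(r − μ)² = (-0.9 − 0.3600)² + (-0.6 − 0.3600)² + … = 8.7120
σ = √[8.7120 / 4] = 1.4758%
VaR = −(μ − z·σ) = −(0.3600 − 1.282 × 1.4758) = −(-1.5320) = 1.5320%

1.53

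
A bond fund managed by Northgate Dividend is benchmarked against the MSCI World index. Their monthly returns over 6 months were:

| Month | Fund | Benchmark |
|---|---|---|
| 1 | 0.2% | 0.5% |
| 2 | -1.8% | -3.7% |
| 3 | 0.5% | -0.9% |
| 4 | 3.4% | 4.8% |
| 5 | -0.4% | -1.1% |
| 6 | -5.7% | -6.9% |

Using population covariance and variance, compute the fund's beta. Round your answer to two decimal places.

0.74

r̄p = -0.6333%,  r̄m = -1.2167%
Cov = Σ(rp − r̄p)(rm − r̄m) / 6 = 9.6294
Var(rm) = Σ(rm − r̄m)² / 6 = 12.9547
β = Cov / Var = 9.6294 / 12.9547 = 0.7433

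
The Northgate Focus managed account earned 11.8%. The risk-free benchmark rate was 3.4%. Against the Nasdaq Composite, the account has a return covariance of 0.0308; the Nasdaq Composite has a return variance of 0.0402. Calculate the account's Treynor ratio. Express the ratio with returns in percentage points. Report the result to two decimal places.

10.96

β = Cov / Var = 0.0308 / 0.0402 = 0.7662
Treynor = (Rp − Rf) / β = (11.8% − 3.4%) / 0.7662 = 8.40 / 0.7662 = 10.9632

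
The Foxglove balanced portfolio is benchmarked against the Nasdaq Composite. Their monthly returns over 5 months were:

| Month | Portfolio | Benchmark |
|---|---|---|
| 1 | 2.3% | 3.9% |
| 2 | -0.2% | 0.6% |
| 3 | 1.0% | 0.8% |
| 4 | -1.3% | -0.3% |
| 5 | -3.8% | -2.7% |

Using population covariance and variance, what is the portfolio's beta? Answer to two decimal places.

0.94

r̄p = -0.4000%,  r̄m = 0.4600%
Cov = Σ(rp − r̄p)(rm − r̄m) / 5 = 4.2440
Var(rm) = Σ(rm − r̄m)² / 5 = 4.5064
β = Cov / Var = 4.2440 / 4.5064 = 0.9418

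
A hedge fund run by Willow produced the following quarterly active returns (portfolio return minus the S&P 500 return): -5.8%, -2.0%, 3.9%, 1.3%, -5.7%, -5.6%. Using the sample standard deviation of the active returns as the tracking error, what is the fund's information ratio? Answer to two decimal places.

r̄ = (-5.8 − 2 + 3.9 + 1.3 − 5.7 − 5.6) / 6 = -13.90 / 6 = -2.3167%
Sample σ = √[Σ(r − r̄)² / 5] = √[86.1883 / 5] = √17.2377 = 4.1518%
IR = r̄ / tracking error = -2.3167 / 4.1518 = -0.5580

-0.56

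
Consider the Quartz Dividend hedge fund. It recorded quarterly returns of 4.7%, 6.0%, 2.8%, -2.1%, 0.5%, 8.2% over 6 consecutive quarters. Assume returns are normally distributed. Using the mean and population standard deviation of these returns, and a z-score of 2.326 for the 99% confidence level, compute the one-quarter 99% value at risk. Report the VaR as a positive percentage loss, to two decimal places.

4.62

Mean return μ = 20.10 / 6 = 3.3500%
Σ(r − μ)² = 70.4950; population σ = √(70.4950/6) = 3.4277%
VaR = −(μ − z·σ) = −(3.3500 − 2.326 × 3.4277) = −(-4.6228) = 4.6228%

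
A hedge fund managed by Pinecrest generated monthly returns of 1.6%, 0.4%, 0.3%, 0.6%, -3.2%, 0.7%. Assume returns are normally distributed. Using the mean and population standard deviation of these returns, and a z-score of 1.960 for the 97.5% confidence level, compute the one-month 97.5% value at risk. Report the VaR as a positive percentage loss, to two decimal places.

r̄ = (1.6 + 0.4 + 0.3 + 0.6 − 3.2 + 0.7) / 6 = 0.40 / 6 = 0.0667%
Σ(r − r̄)² = (1.6 − 0.0667)² + (0.4 − 0.0667)² + (0.3 − 0.0667)² + … = 13.8733
population σ = √(13.8733 / 6) = √2.3122 = 1.5206%
VaR = −(r̄ − z·σ) = −(0.0667 − 1.960 × 1.5206) = −(-2.9137) = 2.9137%

2.91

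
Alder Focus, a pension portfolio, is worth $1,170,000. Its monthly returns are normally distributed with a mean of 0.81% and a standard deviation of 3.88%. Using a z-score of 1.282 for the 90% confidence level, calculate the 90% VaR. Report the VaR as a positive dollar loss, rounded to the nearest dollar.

$48,721

Return at the 90% tail: μ − z·σ = 0.81% − 1.282 × 3.88% = 0.81 − 4.97416 = -4.16416%
VaR = −(-4.16416%) × $1,170,000 = 4.16416% × $1,170,000 = $48,721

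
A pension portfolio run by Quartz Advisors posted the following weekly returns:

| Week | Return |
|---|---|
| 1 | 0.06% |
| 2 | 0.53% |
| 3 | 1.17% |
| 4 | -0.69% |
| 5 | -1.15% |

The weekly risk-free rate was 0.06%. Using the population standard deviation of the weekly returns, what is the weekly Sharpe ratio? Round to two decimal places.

Mean return μ = -0.080 / 5 = -0.0160%
Population std dev = √[3.4507 / 5] = 0.8307%
Sharpe = (μ − rf) / σ = (-0.0160 − 0.06) / 0.8307 = -0.0760 / 0.8307 = -0.0915

-0.09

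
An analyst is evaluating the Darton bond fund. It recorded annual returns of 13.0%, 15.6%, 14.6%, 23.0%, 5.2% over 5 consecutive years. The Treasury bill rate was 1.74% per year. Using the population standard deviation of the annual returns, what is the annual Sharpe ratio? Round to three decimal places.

μ = (13 + 15.6 + 14.6 + 23 + 5.2) / 5 = 71.40 / 5 = 14.2800%
Σ(r − μ)² = (13 − 14.2800)² + (15.6 − 14.2800)² + … = 161.9680
population σ = √(161.9680 / 5) = √32.3936 = 5.6915%
Sharpe = (μ − rf) / σ = (14.2800 − 1.74) / 5.6915 = 12.5400 / 5.6915 = 2.2033

2.203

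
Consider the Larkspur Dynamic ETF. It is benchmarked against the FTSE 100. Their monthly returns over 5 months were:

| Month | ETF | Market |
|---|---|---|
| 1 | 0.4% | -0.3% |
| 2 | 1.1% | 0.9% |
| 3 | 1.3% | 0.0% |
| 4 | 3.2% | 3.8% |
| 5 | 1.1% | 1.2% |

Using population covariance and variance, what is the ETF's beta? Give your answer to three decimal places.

r̄p = 1.4200%,  r̄m = 1.1200%
Cov = Σ(rp − r̄p)(rm − r̄m) / 5 = 1.2796
Var(rm) = Σ(rm − r̄m)² / 5 = 2.1016
β = Cov / Var = 1.2796 / 2.1016 = 0.6089

0.609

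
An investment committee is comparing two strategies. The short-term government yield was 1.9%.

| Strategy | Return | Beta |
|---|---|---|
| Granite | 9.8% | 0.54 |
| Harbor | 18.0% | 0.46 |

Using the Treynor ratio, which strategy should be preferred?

Granite: Treynor = (9.8% − 1.9%) / 0.54 = 14.630
Harbor: Treynor = (18.0% − 1.9%) / 0.46 = 35.000
Highest: Harbor (35.000).

Harbor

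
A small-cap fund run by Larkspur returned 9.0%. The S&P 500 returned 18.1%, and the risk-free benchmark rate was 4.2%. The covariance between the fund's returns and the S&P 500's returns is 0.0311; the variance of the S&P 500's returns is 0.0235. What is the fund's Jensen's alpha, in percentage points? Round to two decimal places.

β = Cov / Var = 0.0311 / 0.0235 = 1.3234
E[R] = Rf + β(Rm − Rf) = 4.2% + 1.3234 × (18.1% − 4.2%) = 22.5953%
α = Rp − E[R] = 9.0% − 22.5953% = -13.5953

-13.60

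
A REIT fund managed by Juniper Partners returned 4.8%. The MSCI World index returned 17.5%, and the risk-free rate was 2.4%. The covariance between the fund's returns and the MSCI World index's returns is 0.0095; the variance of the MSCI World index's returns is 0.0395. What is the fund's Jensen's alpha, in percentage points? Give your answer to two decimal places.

β = Cov / Var = 0.0095 / 0.0395 = 0.2405
E[R] = Rf + β(Rm − Rf) = 2.4% + 0.2405 × (17.5% − 2.4%) = 6.0316%
α = Rp − E[R] = 4.8% − 6.0316% = -1.2316

-1.23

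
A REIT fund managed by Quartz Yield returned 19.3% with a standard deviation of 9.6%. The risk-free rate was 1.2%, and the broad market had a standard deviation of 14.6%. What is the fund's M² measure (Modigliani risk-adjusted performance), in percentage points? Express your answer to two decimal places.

28.73

Sharpe = (Rp − Rf) / σp = (19.3% − 1.2%) / 9.6% = 1.8854
M² = Rf + Sharpe × σm = 1.2% + 1.8854 × 14.6% = 28.7268%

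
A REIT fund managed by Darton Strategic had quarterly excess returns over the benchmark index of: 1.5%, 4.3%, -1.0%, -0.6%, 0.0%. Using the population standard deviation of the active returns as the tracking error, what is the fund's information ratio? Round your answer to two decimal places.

0.44

Mean return μ = 4.20 / 5 = 0.8400%
Σ(r − μ)² = 18.5720; population σ = √(18.5720/5) = 1.9273%
IR = μ / tracking error = 0.8400 / 1.9273 = 0.4358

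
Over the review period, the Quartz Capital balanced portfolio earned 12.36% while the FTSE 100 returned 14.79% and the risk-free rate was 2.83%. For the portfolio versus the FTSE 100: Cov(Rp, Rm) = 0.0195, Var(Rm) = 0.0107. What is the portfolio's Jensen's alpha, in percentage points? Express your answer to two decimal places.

β = Cov / Var = 0.0195 / 0.0107 = 1.8224
E[R] = Rf + β(Rm − Rf) = 2.83% + 1.8224 × (14.79% − 2.83%) = 24.6259%
α = Rp − E[R] = 12.36% − 24.6259% = -12.2659

-12.27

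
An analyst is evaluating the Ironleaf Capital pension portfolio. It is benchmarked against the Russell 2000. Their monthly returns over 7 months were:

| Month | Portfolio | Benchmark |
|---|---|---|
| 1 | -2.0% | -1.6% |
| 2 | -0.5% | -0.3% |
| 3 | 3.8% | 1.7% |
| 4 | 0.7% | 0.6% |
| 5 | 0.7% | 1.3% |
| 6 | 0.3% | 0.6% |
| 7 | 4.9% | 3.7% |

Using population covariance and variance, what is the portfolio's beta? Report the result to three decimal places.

r̄p = 1.1286%,  r̄m = 0.8571%
Cov = Σ(rp − r̄p)(rm − r̄m) / 7 = 3.2398
Var(rm) = Σ(rm − r̄m)² / 7 = 2.3567
β = Cov / Var = 3.2398 / 2.3567 = 1.3747

1.375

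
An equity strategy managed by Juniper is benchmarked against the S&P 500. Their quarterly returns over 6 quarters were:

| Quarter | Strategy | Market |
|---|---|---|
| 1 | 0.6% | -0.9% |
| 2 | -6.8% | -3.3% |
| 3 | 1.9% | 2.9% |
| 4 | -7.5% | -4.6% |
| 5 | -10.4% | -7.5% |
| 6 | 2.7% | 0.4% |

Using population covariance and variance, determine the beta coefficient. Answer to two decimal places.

1.42

r̄p = -3.2500%,  r̄m = -2.1667%
Cov = Σ(rp − r̄p)(rm − r̄m) / 6 = 16.4567
Var(rm) = Σ(rm − r̄m)² / 6 = 11.5856
β = Cov / Var = 16.4567 / 11.5856 = 1.4204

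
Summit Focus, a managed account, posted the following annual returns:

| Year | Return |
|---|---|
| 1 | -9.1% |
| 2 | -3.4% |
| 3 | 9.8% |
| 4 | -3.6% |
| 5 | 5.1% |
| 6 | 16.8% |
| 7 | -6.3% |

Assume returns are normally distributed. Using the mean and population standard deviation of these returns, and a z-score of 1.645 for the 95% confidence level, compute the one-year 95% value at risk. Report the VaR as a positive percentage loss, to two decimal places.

13.11

μ = (-9.1 − 3.4 + 9.8 − 3.6 + 5.1 + 16.8 − 6.3) / 7 = 1.3286%
Population std dev = √[538.9543 / 7] = 8.7746%
VaR = −(μ − z·σ) = −(1.3286 − 1.645 × 8.7746) = −(-13.1056) = 13.1056%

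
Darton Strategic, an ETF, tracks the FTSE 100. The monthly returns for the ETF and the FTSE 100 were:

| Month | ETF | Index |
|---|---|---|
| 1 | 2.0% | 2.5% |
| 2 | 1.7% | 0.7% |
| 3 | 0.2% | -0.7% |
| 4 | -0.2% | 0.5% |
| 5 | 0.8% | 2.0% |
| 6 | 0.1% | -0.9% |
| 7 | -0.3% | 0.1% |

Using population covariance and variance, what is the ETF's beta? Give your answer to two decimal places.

0.50

r̄p = 0.6143%,  r̄m = 0.6000%
Cov = Σ(rp − r̄p)(rm − r̄m) / 7 = 0.6929
Var(rm) = Σ(rm − r̄m)² / 7 = 1.3971
β = Cov / Var = 0.6929 / 1.3971 = 0.4960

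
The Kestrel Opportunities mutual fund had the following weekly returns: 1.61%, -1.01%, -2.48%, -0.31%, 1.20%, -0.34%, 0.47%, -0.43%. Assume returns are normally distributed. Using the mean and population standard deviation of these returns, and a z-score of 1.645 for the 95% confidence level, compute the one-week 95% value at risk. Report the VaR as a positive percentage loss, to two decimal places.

r̄ = (1.61 − 1.01 − 2.48 − 0.31 + 1.2 − 0.34 + 0.47 − 0.43) / 8 = -1.290 / 8 = -0.1613%
Σ(r − r̄)² = (1.61 − (-0.1613))² + (-1.01 − (-0.1613))² + … = 11.6121
σ = √[11.6121 / 8] = 1.2048%
VaR = −(r̄ − z·σ) = −(-0.1613 − 1.645 × 1.2048) = −(-2.1432) = 2.1432%

2.14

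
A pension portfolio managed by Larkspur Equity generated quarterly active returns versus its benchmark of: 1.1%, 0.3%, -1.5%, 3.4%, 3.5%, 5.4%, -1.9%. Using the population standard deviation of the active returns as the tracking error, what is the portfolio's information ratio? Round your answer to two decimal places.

0.58

Mean return r̄ = 10.30 / 7 = 1.4714%
Σ(r − r̄)² = (1.1 − 1.4714)² + (0.3 − 1.4714)² + (-1.5 − 1.4714)² + … = 44.9743
population σ = √(44.9743 / 7) = √6.4249 = 2.5347%
IR = r̄ / tracking error = 1.4714 / 2.5347 = 0.5805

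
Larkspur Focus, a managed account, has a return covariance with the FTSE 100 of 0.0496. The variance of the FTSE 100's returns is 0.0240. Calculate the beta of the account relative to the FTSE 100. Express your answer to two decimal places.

2.07

β = Cov(Rp, Rm) / Var(Rm) = 0.0496 / 0.0240 = 2.0667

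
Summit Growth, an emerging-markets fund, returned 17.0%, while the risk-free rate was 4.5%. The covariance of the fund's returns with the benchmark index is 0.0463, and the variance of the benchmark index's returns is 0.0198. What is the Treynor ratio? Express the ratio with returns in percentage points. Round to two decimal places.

β = Cov / Var = 0.0463 / 0.0198 = 2.3384
Treynor = (Rp − Rf) / β = (17.0% − 4.5%) / 2.3384 = 12.50 / 2.3384 = 5.3455

5.35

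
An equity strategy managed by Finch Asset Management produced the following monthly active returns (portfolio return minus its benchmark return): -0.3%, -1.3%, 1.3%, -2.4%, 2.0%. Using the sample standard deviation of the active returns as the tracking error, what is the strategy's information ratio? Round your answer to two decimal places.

-0.08

Mean return μ = -0.70 / 5 = -0.1400%
Sample σ = √[Σ(r − μ)² / 4] = √[13.1320 / 4] = √3.2830 = 1.8119%
IR = μ / tracking error = -0.1400 / 1.8119 = -0.0773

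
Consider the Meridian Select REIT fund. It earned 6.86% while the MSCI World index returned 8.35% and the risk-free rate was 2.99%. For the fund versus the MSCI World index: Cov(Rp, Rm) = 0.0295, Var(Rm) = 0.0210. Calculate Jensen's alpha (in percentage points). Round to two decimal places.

-3.66

β = Cov / Var = 0.0295 / 0.0210 = 1.4048
E[R] = Rf + β(Rm − Rf) = 2.99% + 1.4048 × (8.35% − 2.99%) = 10.5197%
α = Rp − E[R] = 6.86% − 10.5197% = -3.6597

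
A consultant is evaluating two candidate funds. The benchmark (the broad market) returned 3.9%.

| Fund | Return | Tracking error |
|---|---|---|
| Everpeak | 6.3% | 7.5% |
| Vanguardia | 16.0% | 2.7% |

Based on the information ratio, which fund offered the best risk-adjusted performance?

Everpeak: IR = (6.3% − 3.9%) / 7.5% = 0.320
Vanguardia: IR = (16.0% − 3.9%) / 2.7% = 4.481
Highest: Vanguardia (4.481).

Vanguardia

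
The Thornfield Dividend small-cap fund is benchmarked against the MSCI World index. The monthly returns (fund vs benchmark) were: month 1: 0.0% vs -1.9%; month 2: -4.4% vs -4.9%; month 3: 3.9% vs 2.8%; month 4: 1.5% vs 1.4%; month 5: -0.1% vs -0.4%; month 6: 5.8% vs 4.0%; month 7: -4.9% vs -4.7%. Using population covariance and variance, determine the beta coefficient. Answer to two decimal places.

r̄p = 0.2571%,  r̄m = -0.5286%
Cov = Σ(rp − r̄p)(rm − r̄m) / 7 = 11.6859
Var(rm) = Σ(rm − r̄m)² / 7 = 10.5306
β = Cov / Var = 11.6859 / 10.5306 = 1.1097

1.11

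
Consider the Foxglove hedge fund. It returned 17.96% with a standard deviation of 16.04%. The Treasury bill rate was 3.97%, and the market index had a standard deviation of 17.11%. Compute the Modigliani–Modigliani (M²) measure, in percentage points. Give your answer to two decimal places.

18.89

Sharpe = (Rp − Rf) / σp = (17.96% − 3.97%) / 16.04% = 0.8722
M² = Rf + Sharpe × σm = 3.97% + 0.8722 × 17.11% = 18.8933%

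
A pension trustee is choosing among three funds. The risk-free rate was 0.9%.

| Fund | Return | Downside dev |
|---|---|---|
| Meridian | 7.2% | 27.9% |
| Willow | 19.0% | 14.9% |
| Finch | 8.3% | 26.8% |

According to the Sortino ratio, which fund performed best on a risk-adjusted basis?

Meridian: Sortino ratio = (7.2% − 0.9%) / 27.9% = 0.226
Willow: Sortino ratio = (19.0% − 0.9%) / 14.9% = 1.215
Finch: Sortino ratio = (8.3% − 0.9%) / 26.8% = 0.276
Highest: Willow (1.215).

Willow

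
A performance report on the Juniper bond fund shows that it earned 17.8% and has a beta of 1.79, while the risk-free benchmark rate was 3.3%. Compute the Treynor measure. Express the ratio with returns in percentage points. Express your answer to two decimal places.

8.10

Treynor = (Rp − Rf) / β = (17.8% − 3.3%) / 1.79 = 14.50 / 1.79 = 8.1006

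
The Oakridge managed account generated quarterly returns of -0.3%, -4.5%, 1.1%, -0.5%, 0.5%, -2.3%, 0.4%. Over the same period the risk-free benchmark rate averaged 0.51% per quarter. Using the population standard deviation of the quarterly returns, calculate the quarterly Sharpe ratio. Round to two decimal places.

-0.72

r̄ = (-0.3 − 4.5 + 1.1 − 0.5 + 0.5 − 2.3 + 0.4) / 7 = -0.8000%
Σ(r − r̄)² = 23.0200; population σ = √(23.0200/7) = 1.8134%
Sharpe = (r̄ − rf) / σ = (-0.8000 − 0.51) / 1.8134 = -1.3100 / 1.8134 = -0.7224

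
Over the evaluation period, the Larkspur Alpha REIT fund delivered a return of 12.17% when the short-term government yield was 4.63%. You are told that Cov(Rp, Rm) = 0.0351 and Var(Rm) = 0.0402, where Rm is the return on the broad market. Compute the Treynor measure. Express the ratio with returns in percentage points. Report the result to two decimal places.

β = Cov / Var = 0.0351 / 0.0402 = 0.8731
Treynor = (Rp − Rf) / β = (12.17% − 4.63%) / 0.8731 = 7.54 / 0.8731 = 8.6359

8.64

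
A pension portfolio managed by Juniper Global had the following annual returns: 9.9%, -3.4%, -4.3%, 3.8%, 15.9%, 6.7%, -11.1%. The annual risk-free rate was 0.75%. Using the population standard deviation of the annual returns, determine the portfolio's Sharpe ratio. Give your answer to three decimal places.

r̄ = (9.9 − 3.4 − 4.3 + 3.8 + 15.9 + 6.7 − 11.1) / 7 = 17.50 / 7 = 2.5000%
Population std dev = √[519.6600 / 7] = 8.6161%
Sharpe = (r̄ − rf) / σ = (2.5000 − 0.75) / 8.6161 = 1.7500 / 8.6161 = 0.2031

0.203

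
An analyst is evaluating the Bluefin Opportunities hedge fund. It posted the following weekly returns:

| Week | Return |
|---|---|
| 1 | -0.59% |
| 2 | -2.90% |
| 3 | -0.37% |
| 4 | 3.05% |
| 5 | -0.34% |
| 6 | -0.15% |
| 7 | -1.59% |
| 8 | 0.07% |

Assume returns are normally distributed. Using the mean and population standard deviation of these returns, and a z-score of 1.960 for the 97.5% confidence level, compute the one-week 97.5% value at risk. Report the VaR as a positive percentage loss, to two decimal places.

3.44

Mean return r̄ = -2.820 / 8 = -0.3525%
Σ(r − r̄)² = (-0.59 − (-0.3525))² + (-2.9 − (-0.3525))² + … = 19.8746
σ = √[19.8746 / 8] = 1.5762%
VaR = −(r̄ − z·σ) = −(-0.3525 − 1.960 × 1.5762) = −(-3.4419) = 3.4419%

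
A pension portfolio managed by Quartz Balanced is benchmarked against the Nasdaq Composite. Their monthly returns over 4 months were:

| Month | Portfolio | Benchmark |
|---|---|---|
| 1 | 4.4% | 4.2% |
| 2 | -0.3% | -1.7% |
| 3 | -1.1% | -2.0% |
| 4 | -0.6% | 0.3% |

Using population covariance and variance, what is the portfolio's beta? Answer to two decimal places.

0.84

r̄p = 0.6000%,  r̄m = 0.2000%
Cov = Σ(rp − r̄p)(rm − r̄m) / 4 = 5.1325
Var(rm) = Σ(rm − r̄m)² / 4 = 6.1150
β = Cov / Var = 5.1325 / 6.1150 = 0.8393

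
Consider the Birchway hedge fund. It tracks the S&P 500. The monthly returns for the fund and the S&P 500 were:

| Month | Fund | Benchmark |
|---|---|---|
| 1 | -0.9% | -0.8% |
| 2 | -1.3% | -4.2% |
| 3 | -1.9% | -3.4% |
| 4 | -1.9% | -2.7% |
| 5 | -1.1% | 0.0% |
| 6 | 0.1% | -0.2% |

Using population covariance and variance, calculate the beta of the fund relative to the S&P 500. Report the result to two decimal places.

0.29

r̄p = -1.1667%,  r̄m = -1.8833%
Cov = Σ(rp − r̄p)(rm − r̄m) / 6 = 0.7611
Var(rm) = Σ(rm − r̄m)² / 6 = 2.6481
β = Cov / Var = 0.7611 / 2.6481 = 0.2874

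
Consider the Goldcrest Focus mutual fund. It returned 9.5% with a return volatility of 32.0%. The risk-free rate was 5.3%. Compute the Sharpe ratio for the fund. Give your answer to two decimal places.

0.13

Sharpe = (Rp − Rf) / σp = (9.5% − 5.3%) / 32.0% = 4.20% / 32.0% = 0.1313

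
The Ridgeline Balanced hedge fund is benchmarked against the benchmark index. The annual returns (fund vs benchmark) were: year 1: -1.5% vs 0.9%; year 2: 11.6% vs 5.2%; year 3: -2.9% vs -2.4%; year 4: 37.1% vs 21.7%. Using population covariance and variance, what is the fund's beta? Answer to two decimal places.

r̄p = 11.0750%,  r̄m = 6.3500%
Cov = Σ(rp − r̄p)(rm − r̄m) / 4 = 147.4238
Var(rm) = Σ(rm − r̄m)² / 4 = 85.8025
β = Cov / Var = 147.4238 / 85.8025 = 1.7182

1.72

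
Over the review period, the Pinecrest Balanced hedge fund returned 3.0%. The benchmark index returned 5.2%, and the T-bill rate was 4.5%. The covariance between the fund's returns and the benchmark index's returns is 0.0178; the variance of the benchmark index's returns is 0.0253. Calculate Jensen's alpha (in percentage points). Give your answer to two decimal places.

-1.99

β = Cov / Var = 0.0178 / 0.0253 = 0.7036
E[R] = Rf + β(Rm − Rf) = 4.5% + 0.7036 × (5.2% − 4.5%) = 4.9925%
α = Rp − E[R] = 3.0% − 4.9925% = -1.9925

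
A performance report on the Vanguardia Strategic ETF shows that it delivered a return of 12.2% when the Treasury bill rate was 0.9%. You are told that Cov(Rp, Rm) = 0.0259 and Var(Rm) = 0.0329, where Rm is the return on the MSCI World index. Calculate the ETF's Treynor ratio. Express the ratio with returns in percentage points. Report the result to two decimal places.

14.35

β = Cov / Var = 0.0259 / 0.0329 = 0.7872
Treynor = (Rp − Rf) / β = (12.2% − 0.9%) / 0.7872 = 11.30 / 0.7872 = 14.3547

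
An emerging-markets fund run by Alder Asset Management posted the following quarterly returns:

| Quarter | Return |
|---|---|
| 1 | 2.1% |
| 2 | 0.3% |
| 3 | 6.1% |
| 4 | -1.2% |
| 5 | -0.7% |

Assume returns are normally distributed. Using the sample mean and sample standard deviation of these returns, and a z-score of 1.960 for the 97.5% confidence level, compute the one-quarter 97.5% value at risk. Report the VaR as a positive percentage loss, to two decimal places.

Mean return r̄ = 6.60 / 5 = 1.3200%
Σ(r − r̄)² = (2.1 − 1.3200)² + (0.3 − 1.3200)² + … = 34.9280
sample σ = √(34.9280 / 4) = √8.7320 = 2.9550%
VaR = −(r̄ − z·σ) = −(1.3200 − 1.960 × 2.9550) = −(-4.4718) = 4.4718%

4.47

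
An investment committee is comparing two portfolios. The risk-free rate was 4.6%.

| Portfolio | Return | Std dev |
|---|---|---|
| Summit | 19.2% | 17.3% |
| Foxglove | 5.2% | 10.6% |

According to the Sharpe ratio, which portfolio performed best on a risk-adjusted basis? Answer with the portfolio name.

Summit

Summit: Sharpe ratio = (19.2% − 4.6%) / 17.3% = 0.844
Foxglove: Sharpe ratio = (5.2% − 4.6%) / 10.6% = 0.057
Highest: Summit (0.844).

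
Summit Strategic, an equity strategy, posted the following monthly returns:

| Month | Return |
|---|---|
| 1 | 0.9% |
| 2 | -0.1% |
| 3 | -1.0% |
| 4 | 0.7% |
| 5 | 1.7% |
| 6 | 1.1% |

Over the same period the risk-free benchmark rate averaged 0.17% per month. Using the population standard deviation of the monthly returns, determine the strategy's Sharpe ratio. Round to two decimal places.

0.43

r̄ = (0.9 − 0.1 − 1 + 0.7 + 1.7 + 1.1) / 6 = 3.30 / 6 = 0.5500%
Population std dev = √[4.5950 / 6] = 0.8751%
Sharpe = (r̄ − rf) / σ = (0.5500 − 0.17) / 0.8751 = 0.3800 / 0.8751 = 0.4342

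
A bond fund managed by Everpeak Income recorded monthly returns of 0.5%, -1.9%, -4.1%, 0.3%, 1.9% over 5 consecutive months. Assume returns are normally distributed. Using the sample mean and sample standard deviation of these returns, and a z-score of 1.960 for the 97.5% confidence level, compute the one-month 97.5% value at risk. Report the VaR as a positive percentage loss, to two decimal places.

5.28

r̄ = (0.5 − 1.9 − 4.1 + 0.3 + 1.9) / 5 = -0.6600%
Sample std dev = √[22.1920 / 4] = 2.3554%
VaR = −(r̄ − z·σ) = −(-0.6600 − 1.960 × 2.3554) = −(-5.2766) = 5.2766%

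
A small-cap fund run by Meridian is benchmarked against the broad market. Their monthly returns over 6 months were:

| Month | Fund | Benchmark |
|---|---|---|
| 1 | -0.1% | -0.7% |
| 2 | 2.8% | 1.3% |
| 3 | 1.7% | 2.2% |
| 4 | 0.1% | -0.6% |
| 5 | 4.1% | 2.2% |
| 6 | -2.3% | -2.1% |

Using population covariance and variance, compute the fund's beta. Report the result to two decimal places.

r̄p = 1.0500%,  r̄m = 0.3833%
Cov = Σ(rp − r̄p)(rm − r̄m) / 6 = 3.1375
Var(rm) = Σ(rm − r̄m)² / 6 = 2.6247
β = Cov / Var = 3.1375 / 2.6247 = 1.1954

1.20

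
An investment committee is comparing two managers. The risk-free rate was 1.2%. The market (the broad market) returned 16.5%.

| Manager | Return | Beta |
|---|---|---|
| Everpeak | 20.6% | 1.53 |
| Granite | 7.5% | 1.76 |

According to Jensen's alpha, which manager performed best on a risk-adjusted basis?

Everpeak: α = 20.6% − [1.2% + 1.53 × (16.5% − 1.2%)] = -4.009
Granite: α = 7.5% − [1.2% + 1.76 × (16.5% − 1.2%)] = -20.628
Highest: Everpeak (-4.009).

Everpeak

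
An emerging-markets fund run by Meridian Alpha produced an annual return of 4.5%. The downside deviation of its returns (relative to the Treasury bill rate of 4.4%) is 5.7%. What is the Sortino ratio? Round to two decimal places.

0.02

Sortino = (Rp − Rf) / σd = (4.5% − 4.4%) / 5.7% = 0.10% / 5.7% = 0.0175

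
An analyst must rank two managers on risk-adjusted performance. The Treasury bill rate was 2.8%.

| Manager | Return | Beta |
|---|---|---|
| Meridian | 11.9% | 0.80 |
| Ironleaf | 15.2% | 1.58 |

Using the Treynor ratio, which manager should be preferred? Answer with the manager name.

Meridian

Meridian: Treynor = (11.9% − 2.8%) / 0.80 = 11.375
Ironleaf: Treynor = (15.2% − 2.8%) / 1.58 = 7.848
Highest: Meridian (11.375).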